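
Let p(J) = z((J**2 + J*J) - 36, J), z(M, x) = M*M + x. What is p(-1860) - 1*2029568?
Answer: 47874828427468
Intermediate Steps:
z(M, x) = x + M**2 (z(M, x) = M**2 + x = x + M**2)
p(J) = J + (-36 + 2*J**2)**2 (p(J) = J + ((J**2 + J*J) - 36)**2 = J + ((J**2 + J**2) - 36)**2 = J + (2*J**2 - 36)**2 = J + (-36 + 2*J**2)**2)
p(-1860) - 1*2029568 = (-1860 + 4*(-18 + (-1860)**2)**2) - 1*2029568 = (-1860 + 4*(-18 + 3459600)**2) - 2029568 = (-1860 + 4*3459582**2) - 2029568 = (-1860 + 4*11968707614724) - 2029568 = (-1860 + 47874830458896) - 2029568 = 47874830457036 - 2029568 = 47874828427468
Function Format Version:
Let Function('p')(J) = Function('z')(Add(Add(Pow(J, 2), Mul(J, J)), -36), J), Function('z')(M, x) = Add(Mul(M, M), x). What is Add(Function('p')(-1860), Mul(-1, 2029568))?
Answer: 47874828427468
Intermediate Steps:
Function('z')(M, x) = Add(x, Pow(M, 2)) (Function('z')(M, x) = Add(Pow(M, 2), x) = Add(x, Pow(M, 2)))
Function('p')(J) = Add(J, Pow(Add(-36, Mul(2, Pow(J, 2))), 2)) (Function('p')(J) = Add(J, Pow(Add(Add(Pow(J, 2), Mul(J, J)), -36), 2)) = Add(J, Pow(Add(Add(Pow(J, 2), Pow(J, 2)), -36), 2)) = Add(J, Pow(Add(Mul(2, Pow(J, 2)), -36), 2)) = Add(J, Pow(Add(-36, Mul(2, Pow(J, 2))), 2)))
Add(Function('p')(-1860), Mul(-1, 2029568)) = Add(Add(-1860, Mul(4, Pow(Add(-18, Pow(-1860, 2)), 2))), Mul(-1, 2029568)) = Add(Add(-1860, Mul(4, Pow(Add(-18, 3459600), 2))), -2029568) = Add(Add(-1860, Mul(4, Pow(3459582, 2))), -2029568) = Add(Add(-1860, Mul(4, 11968707614724)), -2029568) = Add(Add(-1860, 47874830458896), -2029568) = Add(47874830457036, -2029568) = 47874828427468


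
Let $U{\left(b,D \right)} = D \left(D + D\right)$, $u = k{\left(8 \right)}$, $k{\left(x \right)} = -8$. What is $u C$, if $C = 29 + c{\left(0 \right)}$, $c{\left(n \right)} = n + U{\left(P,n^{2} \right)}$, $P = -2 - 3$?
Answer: $-232$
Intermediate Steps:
$P = -5$ ($P = -2 - 3 = -5$)
$u = -8$
$U{\left(b,D \right)} = 2 D^{2}$ ($U{\left(b,D \right)} = D 2 D = 2 D^{2}$)
$c{\left(n \right)} = n + 2 n^{4}$ ($c{\left(n \right)} = n + 2 \left(n^{2}\right)^{2} = n + 2 n^{4}$)
$C = 29$ ($C = 29 + \left(0 + 2 \cdot 0^{4}\right) = 29 + \left(0 + 2 \cdot 0\right) = 29 + \left(0 + 0\right) = 29 + 0 = 29$)
$u C = \left(-8\right) 29 = -232$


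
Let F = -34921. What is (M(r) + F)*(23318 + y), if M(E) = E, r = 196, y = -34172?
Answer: 376905150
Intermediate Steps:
(M(r) + F)*(23318 + y) = (196 - 34921)*(23318 - 34172) = -34725*(-10854) = 376905150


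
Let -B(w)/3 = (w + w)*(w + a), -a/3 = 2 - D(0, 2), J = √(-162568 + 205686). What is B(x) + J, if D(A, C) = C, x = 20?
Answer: -2400 + √43118 ≈ -2192.4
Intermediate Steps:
J = √43118 ≈ 207.65
a = 0 (a = -3*(2 - 1*2) = -3*(2 - 2) = -3*0 = 0)
B(w) = -6*w² (B(w) = -3*(w + w)*(w + 0) = -3*2*w*w = -6*w²)
B(x) + J = -6*20² + √43118 = -6*400 + √43118 = -2400 + √43118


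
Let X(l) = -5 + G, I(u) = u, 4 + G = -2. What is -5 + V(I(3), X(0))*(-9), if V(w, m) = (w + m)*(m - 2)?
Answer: -941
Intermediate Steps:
G = -6 (G = -4 - 2 = -6)
X(l) = -11 (X(l) = -5 - 6 = -11)
V(w, m) = (-2 + m)*(m + w) (V(w, m) = (m + w)*(-2 + m) = (-2 + m)*(m + w))
-5 + V(I(3), X(0))*(-9) = -5 + ((-11)² - 2*(-11) - 2*3 - 11*3)*(-9) = -5 + (121 + 22 - 6 - 33)*(-9) = -5 + 104*(-9) = -5 - 936 = -941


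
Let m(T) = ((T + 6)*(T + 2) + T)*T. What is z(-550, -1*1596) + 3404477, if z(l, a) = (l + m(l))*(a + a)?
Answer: 522405007277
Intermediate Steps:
m(T) = T*(T + (2 + T)*(6 + T)) (m(T) = ((6 + T)*(2 + T) + T)*T = ((2 + T)*(6 + T) + T)*T = (T + (2 + T)*(6 + T))*T = T*(T + (2 + T)*(6 + T)))
z(l, a) = 2*a*(l + l*(12 + l² + 9*l)) (z(l, a) = (l + l*(12 + l² + 9*l))*(a + a) = (l + l*(12 + l² + 9*l))*(2*a) = 2*a*(l + l*(12 + l² + 9*l)))
z(-550, -1*1596) + 3404477 = 2*(-1*1596)*(-550)*(13 + (-550)² + 9*(-550)) + 3404477 = 2*(-1596)*(-550)*(13 + 302500 - 4950) + 3404477 = 2*(-1596)*(-550)*297563 + 3404477 = 522401602800 + 3404477 = 522405007277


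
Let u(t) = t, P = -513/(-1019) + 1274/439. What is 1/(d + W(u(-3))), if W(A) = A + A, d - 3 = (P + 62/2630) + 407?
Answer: 588253415/239671535326 ≈ 0.0024544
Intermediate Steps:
P = 1523413/447341 (P = -513*(-1/1019) + 1274*(1/439) = 513/1019 + 1274/439 = 1523413/447341 ≈ 3.4055)
d = 243201055816/588253415 (d = 3 + ((1523413/447341 + 62/2630) + 407) = 3 + ((1523413/447341 + 62*(1/2630)) + 407) = 3 + ((1523413/447341 + 31/1315) + 407) = 3 + (2017155666/588253415 + 407) = 3 + 241436295571/588253415 = 243201055816/588253415 ≈ 413.43)
W(A) = 2*A
1/(d + W(u(-3))) = 1/(243201055816/588253415 + 2*(-3)) = 1/(243201055816/588253415 - 6) = 1/(239671535326/588253415) = 588253415/239671535326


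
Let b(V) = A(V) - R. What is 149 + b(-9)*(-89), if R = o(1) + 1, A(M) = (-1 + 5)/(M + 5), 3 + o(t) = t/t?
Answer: 149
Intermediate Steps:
o(t) = -2 (o(t) = -3 + t/t = -3 + 1 = -2)
A(M) = 4/(5 + M)
R = -1 (R = -2 + 1 = -1)
b(V) = 1 + 4/(5 + V) (b(V) = 4/(5 + V) - 1*(-1) = 4/(5 + V) + 1 = 1 + 4/(5 + V))
149 + b(-9)*(-89) = 149 + ((9 - 9)/(5 - 9))*(-89) = 149 + (0/(-4))*(-89) = 149 - ¼*0*(-89) = 149 + 0*(-89) = 149 + 0 = 149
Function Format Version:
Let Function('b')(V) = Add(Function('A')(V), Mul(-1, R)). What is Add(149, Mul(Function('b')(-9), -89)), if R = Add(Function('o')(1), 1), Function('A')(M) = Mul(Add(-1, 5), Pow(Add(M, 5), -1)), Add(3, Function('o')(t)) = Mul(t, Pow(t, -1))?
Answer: 149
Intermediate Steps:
Function('o')(t) = -2 (Function('o')(t) = Add(-3, Mul(t, Pow(t, -1))) = Add(-3, 1) = -2)
Function('A')(M) = Mul(4, Pow(Add(5, M), -1))
R = -1 (R = Add(-2, 1) = -1)
Function('b')(V) = Add(1, Mul(4, Pow(Add(5, V), -1))) (Function('b')(V) = Add(Mul(4, Pow(Add(5, V), -1)), Mul(-1, -1)) = Add(Mul(4, Pow(Add(5, V), -1)), 1) = Add(1, Mul(4, Pow(Add(5, V), -1))))
Add(149, Mul(Function('b')(-9), -89)) = Add(149, Mul(Mul(Pow(Add(5, -9), -1), Add(9, -9)), -89)) = Add(149, Mul(Mul(Pow(-4, -1), 0), -89)) = Add(149, Mul(Mul(Rational(-1, 4), 0), -89)) = Add(149, Mul(0, -89)) = Add(149, 0) = 149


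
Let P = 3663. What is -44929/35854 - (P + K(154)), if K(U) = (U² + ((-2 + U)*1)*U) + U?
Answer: -1826483543/35854 ≈ -50942.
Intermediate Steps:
K(U) = U + U² + U*(-2 + U) (K(U) = (U² + (-2 + U)*U) + U = (U² + U*(-2 + U)) + U = U + U² + U*(-2 + U))
-44929/35854 - (P + K(154)) = -44929/35854 - (3663 + 154*(-1 + 2*154)) = -44929*1/35854 - (3663 + 154*(-1 + 308)) = -44929/35854 - (3663 + 154*307) = -44929/35854 - (3663 + 47278) = -44929/35854 - 1*50941 = -44929/35854 - 50941 = -1826483543/35854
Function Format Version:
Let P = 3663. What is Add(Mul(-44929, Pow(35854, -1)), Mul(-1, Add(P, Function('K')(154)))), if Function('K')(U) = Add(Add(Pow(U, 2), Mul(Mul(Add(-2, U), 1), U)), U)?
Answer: Rational(-1826483543, 35854) ≈ -50942.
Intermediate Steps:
Function('K')(U) = Add(U, Pow(U, 2), Mul(U, Add(-2, U))) (Function('K')(U) = Add(Add(Pow(U, 2), Mul(Add(-2, U), U)), U) = Add(Add(Pow(U, 2), Mul(U, Add(-2, U))), U) = Add(U, Pow(U, 2), Mul(U, Add(-2, U))))
Add(Mul(-44929, Pow(35854, -1)), Mul(-1, Add(P, Function('K')(154)))) = Add(Mul(-44929, Pow(35854, -1)), Mul(-1, Add(3663, Mul(154, Add(-1, Mul(2, 154)))))) = Add(Mul(-44929, Rational(1, 35854)), Mul(-1, Add(3663, Mul(154, Add(-1, 308))))) = Add(Rational(-44929, 35854), Mul(-1, Add(3663, Mul(154, 307)))) = Add(Rational(-44929, 35854), Mul(-1, Add(3663, 47278))) = Add(Rational(-44929, 35854), Mul(-1, 50941)) = Add(Rational(-44929, 35854), -50941) = Rational(-1826483543, 35854)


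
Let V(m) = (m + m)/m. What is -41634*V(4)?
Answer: -83268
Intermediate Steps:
V(m) = 2 (V(m) = (2*m)/m = 2)
-41634*V(4) = -41634*2 = -83268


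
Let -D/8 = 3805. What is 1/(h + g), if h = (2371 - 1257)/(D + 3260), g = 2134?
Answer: 13590/29000503 ≈ 0.00046861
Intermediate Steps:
D = -30440 (D = -8*3805 = -30440)
h = -557/13590 (h = (2371 - 1257)/(-30440 + 3260) = 1114/(-27180) = 1114*(-1/27180) = -557/13590 ≈ -0.040986)
1/(h + g) = 1/(-557/13590 + 2134) = 1/(29000503/13590) = 13590/29000503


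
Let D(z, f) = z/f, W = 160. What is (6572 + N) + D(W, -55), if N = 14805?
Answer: 235115/11 ≈ 21374.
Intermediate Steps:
(6572 + N) + D(W, -55) = (6572 + 14805) + 160/(-55) = 21377 + 160*(-1/55) = 21377 - 32/11 = 235115/11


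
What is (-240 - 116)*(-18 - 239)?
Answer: 91492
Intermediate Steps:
(-240 - 116)*(-18 - 239) = -356*(-257) = 91492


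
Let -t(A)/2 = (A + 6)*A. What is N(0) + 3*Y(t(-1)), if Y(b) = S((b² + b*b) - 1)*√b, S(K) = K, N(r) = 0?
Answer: 597*√10 ≈ 1887.9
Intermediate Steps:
t(A) = -2*A*(6 + A) (t(A) = -2*(A + 6)*A = -2*(6 + A)*A = -2*A*(6 + A))
Y(b) = √b*(-1 + 2*b²) (Y(b) = ((b² + b*b) - 1)*√b = ((b² + b²) - 1)*√b = (2*b² - 1)*√b = (-1 + 2*b²)*√b = √b*(-1 + 2*b²))
N(0) + 3*Y(t(-1)) = 0 + 3*(√(-2*(-1)*(6 - 1))*(-1 + 2*(-2*(-1)*(6 - 1))²)) = 0 + 3*(√(-2*(-1)*5)*(-1 + 2*(-2*(-1)*5)²)) = 0 + 3*(√10*(-1 + 2*10²)) = 0 + 3*(√10*(-1 + 2*100)) = 0 + 3*(√10*(-1 + 200)) = 0 + 3*(√10*199) = 0 + 3*(199*√10) = 0 + 597*√10 = 597*√10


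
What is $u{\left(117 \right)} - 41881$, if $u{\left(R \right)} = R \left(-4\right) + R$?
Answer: $-42232$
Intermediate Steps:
$u{\left(R \right)} = - 3 R$ ($u{\left(R \right)} = - 4 R + R = - 3 R$)
$u{\left(117 \right)} - 41881 = \left(-3\right) 117 - 41881 = -351 - 41881 = -42232$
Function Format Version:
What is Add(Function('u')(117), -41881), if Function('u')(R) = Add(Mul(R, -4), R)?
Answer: -42232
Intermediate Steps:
Function('u')(R) = Mul(-3, R) (Function('u')(R) = Add(Mul(-4, R), R) = Mul(-3, R))
Add(Function('u')(117), -41881) = Add(Mul(-3, 117), -41881) = Add(-351, -41881) = -42232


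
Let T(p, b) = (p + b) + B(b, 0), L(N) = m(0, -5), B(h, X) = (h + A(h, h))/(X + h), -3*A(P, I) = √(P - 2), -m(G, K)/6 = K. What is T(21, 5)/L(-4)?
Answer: 9/10 - √3/450 ≈ 0.89615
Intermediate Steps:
m(G, K) = -6*K
A(P, I) = -√(-2 + P)/3 (A(P, I) = -√(P - 2)/3 = -√(-2 + P)/3)
B(h, X) = (h - √(-2 + h)/3)/(X + h)
L(N) = 30 (L(N) = -6*(-5) = 30)
T(p, b) = b + p + (b - √(-2 + b)/3)/b (T(p, b) = (p + b) + (b - √(-2 + b)/3)/(0 + b) = (b + p) + (b - √(-2 + b)/3)/b = b + p + (b - √(-2 + b)/3)/b)
T(21, 5)/L(-4) = (1 + 5 + 21 - ⅓*√(-2 + 5)/5)/30 = (1 + 5 + 21 - ⅓*⅕*√3)*(1/30) = (1 + 5 + 21 - √3/15)*(1/30) = (27 - √3/15)*(1/30) = 9/10 - √3/450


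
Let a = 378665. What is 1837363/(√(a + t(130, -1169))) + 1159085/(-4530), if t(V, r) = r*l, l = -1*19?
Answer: -231817/906 + 1837363*√100219/200438 ≈ 2646.1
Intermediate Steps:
l = -19
t(V, r) = -19*r (t(V, r) = r*(-19) = -19*r)
1837363/(√(a + t(130, -1169))) + 1159085/(-4530) = 1837363/(√(378665 - 19*(-1169))) + 1159085/(-4530) = 1837363/(√(378665 + 22211)) + 1159085*(-1/4530) = 1837363/(√400876) - 231817/906 = 1837363/((2*√100219)) - 231817/906 = 1837363*(√100219/200438) - 231817/906 = 1837363*√100219/200438 - 231817/906 = -231817/906 + 1837363*√100219/200438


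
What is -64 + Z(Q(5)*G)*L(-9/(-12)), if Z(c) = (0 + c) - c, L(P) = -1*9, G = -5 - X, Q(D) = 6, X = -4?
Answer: -64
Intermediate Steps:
G = -1 (G = -5 - 1*(-4) = -5 + 4 = -1)
L(P) = -9
Z(c) = 0 (Z(c) = c - c = 0)
-64 + Z(Q(5)*G)*L(-9/(-12)) = -64 + 0*(-9) = -64 + 0 = -64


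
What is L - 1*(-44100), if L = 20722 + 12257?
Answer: 77079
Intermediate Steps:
L = 32979
L - 1*(-44100) = 32979 - 1*(-44100) = 32979 + 44100 = 77079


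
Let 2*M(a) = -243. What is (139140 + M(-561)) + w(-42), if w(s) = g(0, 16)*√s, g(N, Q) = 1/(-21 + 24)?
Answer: 278037/2 + I*√42/3 ≈ 1.3902e+5 + 2.1602*I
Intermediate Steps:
g(N, Q) = ⅓ (g(N, Q) = 1/3 = ⅓)
M(a) = -243/2 (M(a) = (½)*(-243) = -243/2)
w(s) = √s/3
(139140 + M(-561)) + w(-42) = (139140 - 243/2) + √(-42)/3 = 278037/2 + (I*√42)/3 = 278037/2 + I*√42/3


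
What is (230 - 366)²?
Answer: 18496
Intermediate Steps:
(230 - 366)² = (-136)² = 18496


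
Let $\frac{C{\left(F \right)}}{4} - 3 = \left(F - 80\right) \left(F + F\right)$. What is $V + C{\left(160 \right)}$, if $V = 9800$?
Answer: $112212$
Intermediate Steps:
$C{\left(F \right)} = 12 + 8 F \left(-80 + F\right)$ ($C{\left(F \right)} = 12 + 4 \left(F - 80\right) \left(F + F\right) = 12 + 4 \left(-80 + F\right) 2 F = 12 + 4 \cdot 2 F \left(-80 + F\right) = 12 + 8 F \left(-80 + F\right)$)
$V + C{\left(160 \right)} = 9800 + \left(12 - 102400 + 8 \cdot 160^{2}\right) = 9800 + \left(12 - 102400 + 8 \cdot 25600\right) = 9800 + \left(12 - 102400 + 204800\right) = 9800 + 102412 = 112212$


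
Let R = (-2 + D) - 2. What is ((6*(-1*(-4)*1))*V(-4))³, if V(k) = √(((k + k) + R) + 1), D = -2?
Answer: -179712*I*√13 ≈ -6.4796e+5*I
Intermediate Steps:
R = -6 (R = (-2 - 2) - 2 = -4 - 2 = -6)
V(k) = √(-5 + 2*k) (V(k) = √(((k + k) - 6) + 1) = √((2*k - 6) + 1) = √((-6 + 2*k) + 1) = √(-5 + 2*k))
((6*(-1*(-4)*1))*V(-4))³ = ((6*(-1*(-4)*1))*√(-5 + 2*(-4)))³ = ((6*(4*1))*√(-5 - 8))³ = ((6*4)*√(-13))³ = (24*(I*√13))³ = (24*I*√13)³ = -179712*I*√13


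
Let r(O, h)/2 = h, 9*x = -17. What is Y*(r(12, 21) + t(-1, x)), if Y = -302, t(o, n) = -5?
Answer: -11174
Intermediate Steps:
x = -17/9 (x = (⅑)*(-17) = -17/9 ≈ -1.8889)
r(O, h) = 2*h
Y*(r(12, 21) + t(-1, x)) = -302*(2*21 - 5) = -302*(42 - 5) = -302*37 = -11174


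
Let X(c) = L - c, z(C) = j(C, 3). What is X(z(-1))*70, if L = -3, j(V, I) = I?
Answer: -420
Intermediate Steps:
z(C) = 3
X(c) = -3 - c
X(z(-1))*70 = (-3 - 1*3)*70 = (-3 - 3)*70 = -6*70 = -420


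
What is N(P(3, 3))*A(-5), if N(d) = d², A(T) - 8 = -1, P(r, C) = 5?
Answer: 175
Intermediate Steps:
A(T) = 7 (A(T) = 8 - 1 = 7)
N(P(3, 3))*A(-5) = 5²*7 = 25*7 = 175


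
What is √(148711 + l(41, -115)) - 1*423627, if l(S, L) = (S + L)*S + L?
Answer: -423627 + √145562 ≈ -4.2325e+5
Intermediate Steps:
l(S, L) = L + S*(L + S) (l(S, L) = (L + S)*S + L = S*(L + S) + L = L + S*(L + S))
√(148711 + l(41, -115)) - 1*423627 = √(148711 + (-115 + 41² - 115*41)) - 1*423627 = √(148711 + (-115 + 1681 - 4715)) - 423627 = √(148711 - 3149) - 423627 = √145562 - 423627 = -423627 + √145562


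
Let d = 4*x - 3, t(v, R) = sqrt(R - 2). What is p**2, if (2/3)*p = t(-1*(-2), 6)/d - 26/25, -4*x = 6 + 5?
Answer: 385641/122500 ≈ 3.1481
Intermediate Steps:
x = -11/4 (x = -(6 + 5)/4 = -1/4*11 = -11/4 ≈ -2.7500)
t(v, R) = sqrt(-2 + R)
d = -14 (d = 4*(-11/4) - 3 = -11 - 3 = -14)
p = -621/350 (p = 3*(sqrt(-2 + 6)/(-14) - 26/25)/2 = 3*(sqrt(4)*(-1/14) - 26*1/25)/2 = 3*(2*(-1/14) - 26/25)/2 = 3*(-1/7 - 26/25)/2 = (3/2)*(-207/175) = -621/350 ≈ -1.7743)
p**2 = (-621/350)**2 = 385641/122500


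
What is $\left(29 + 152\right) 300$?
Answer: $54300$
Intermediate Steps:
$\left(29 + 152\right) 300 = 181 \cdot 300 = 54300$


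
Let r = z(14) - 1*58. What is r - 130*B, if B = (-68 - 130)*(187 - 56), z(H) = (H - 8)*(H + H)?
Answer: 3372050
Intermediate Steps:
z(H) = 2*H*(-8 + H) (z(H) = (-8 + H)*(2*H) = 2*H*(-8 + H))
B = -25938 (B = -198*131 = -25938)
r = 110 (r = 2*14*(-8 + 14) - 1*58 = 2*14*6 - 58 = 168 - 58 = 110)
r - 130*B = 110 - 130*(-25938) = 110 + 3371940 = 3372050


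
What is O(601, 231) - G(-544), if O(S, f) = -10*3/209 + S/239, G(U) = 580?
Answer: -28853141/49951 ≈ -577.63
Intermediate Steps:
O(S, f) = -30/209 + S/239 (O(S, f) = -30*1/209 + S*(1/239) = -30/209 + S/239)
O(601, 231) - G(-544) = (-30/209 + (1/239)*601) - 1*580 = (-30/209 + 601/239) - 580 = 118439/49951 - 580 = -28853141/49951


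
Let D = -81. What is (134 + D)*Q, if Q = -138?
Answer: -7314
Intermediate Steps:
(134 + D)*Q = (134 - 81)*(-138) = 53*(-138) = -7314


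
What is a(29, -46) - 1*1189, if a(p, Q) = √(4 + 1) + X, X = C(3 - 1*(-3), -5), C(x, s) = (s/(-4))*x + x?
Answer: -2351/2 + √5 ≈ -1173.3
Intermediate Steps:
C(x, s) = x - s*x/4 (C(x, s) = (s*(-¼))*x + x = (-s/4)*x + x = -s*x/4 + x = x - s*x/4)
X = 27/2 (X = (3 - 1*(-3))*(4 - 1*(-5))/4 = (3 + 3)*(4 + 5)/4 = (¼)*6*9 = 27/2 ≈ 13.500)
a(p, Q) = 27/2 + √5 (a(p, Q) = √(4 + 1) + 27/2 = √5 + 27/2 = 27/2 + √5)
a(29, -46) - 1*1189 = (27/2 + √5) - 1*1189 = (27/2 + √5) - 1189 = -2351/2 + √5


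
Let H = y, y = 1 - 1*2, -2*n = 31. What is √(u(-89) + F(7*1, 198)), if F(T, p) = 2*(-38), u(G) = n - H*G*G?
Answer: √31318/2 ≈ 88.484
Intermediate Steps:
n = -31/2 (n = -½*31 = -31/2 ≈ -15.500)
y = -1 (y = 1 - 2 = -1)
H = -1
u(G) = -31/2 + G² (u(G) = -31/2 - (-G)*G = -31/2 - (-1)*G² = -31/2 + G²)
F(T, p) = -76
√(u(-89) + F(7*1, 198)) = √((-31/2 + (-89)²) - 76) = √((-31/2 + 7921) - 76) = √(15811/2 - 76) = √(15659/2) = √31318/2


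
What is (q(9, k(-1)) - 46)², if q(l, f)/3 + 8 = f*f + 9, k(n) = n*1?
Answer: 1600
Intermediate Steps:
k(n) = n
q(l, f) = 3 + 3*f² (q(l, f) = -24 + 3*(f*f + 9) = -24 + 3*(f² + 9) = -24 + 3*(9 + f²) = -24 + (27 + 3*f²) = 3 + 3*f²)
(q(9, k(-1)) - 46)² = ((3 + 3*(-1)²) - 46)² = ((3 + 3*1) - 46)² = ((3 + 3) - 46)² = (6 - 46)² = (-40)² = 1600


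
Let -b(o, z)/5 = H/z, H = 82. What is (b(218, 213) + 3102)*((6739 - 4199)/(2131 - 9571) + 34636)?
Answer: 2126954597735/19809 ≈ 1.0737e+8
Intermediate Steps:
b(o, z) = -410/z
(b(218, 213) + 3102)*((6739 - 4199)/(2131 - 9571) + 34636) = (-410/213 + 3102)*((6739 - 4199)/(2131 - 9571) + 34636) = (-410*1/213 + 3102)*(2540/(-7440) + 34636) = (-410/213 + 3102)*(2540*(-1/7440) + 34636) = 660316*(-127/372 + 34636)/213 = (660316/213)*(12884465/372) = 2126954597735/19809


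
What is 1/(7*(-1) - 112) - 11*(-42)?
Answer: 54977/119 ≈ 461.99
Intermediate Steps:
1/(7*(-1) - 112) - 11*(-42) = 1/(-7 - 112) + 462 = 1/(-119) + 462 = -1/119 + 462 = 54977/119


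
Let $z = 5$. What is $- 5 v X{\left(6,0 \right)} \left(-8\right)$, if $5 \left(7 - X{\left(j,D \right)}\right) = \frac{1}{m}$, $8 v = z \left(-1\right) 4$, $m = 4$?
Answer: $-695$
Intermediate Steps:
$v = - \frac{5}{2}$ ($v = \frac{5 \left(-1\right) 4}{8} = \frac{\left(-5\right) 4}{8} = \frac{1}{8} \left(-20\right) = - \frac{5}{2} \approx -2.5$)
$X{\left(j,D \right)} = \frac{139}{20}$ ($X{\left(j,D \right)} = 7 - \frac{1}{5 \cdot 4} = 7 - \frac{1}{20} = \frac{139}{20}$)
$- 5 v X{\left(6,0 \right)} \left(-8\right) = \left(-5\right) \left(- \frac{5}{2}\right) \frac{139}{20} \left(-8\right) = \frac{25}{2} \cdot \frac{139}{20} \left(-8\right) = \frac{695}{8} \left(-8\right) = -695$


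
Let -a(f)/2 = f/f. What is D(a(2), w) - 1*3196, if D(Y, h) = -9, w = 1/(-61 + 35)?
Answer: -3205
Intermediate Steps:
a(f) = -2 (a(f) = -2*f/f = -2*1 = -2)
w = -1/26 (w = 1/(-26) = -1/26 ≈ -0.038462)
D(a(2), w) - 1*3196 = -9 - 1*3196 = -9 - 3196 = -3205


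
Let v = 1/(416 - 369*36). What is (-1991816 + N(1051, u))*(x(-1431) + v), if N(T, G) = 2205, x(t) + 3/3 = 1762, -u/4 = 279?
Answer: -45085673577217/12868 ≈ -3.5037e+9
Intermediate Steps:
u = -1116 (u = -4*279 = -1116)
x(t) = 1761 (x(t) = -1 + 1762 = 1761)
v = -1/12868 (v = 1/(416 - 13284) = 1/(-12868) = -1/12868 ≈ -7.7712e-5)
(-1991816 + N(1051, u))*(x(-1431) + v) = (-1991816 + 2205)*(1761 - 1/12868) = -1989611*22660547/12868 = -45085673577217/12868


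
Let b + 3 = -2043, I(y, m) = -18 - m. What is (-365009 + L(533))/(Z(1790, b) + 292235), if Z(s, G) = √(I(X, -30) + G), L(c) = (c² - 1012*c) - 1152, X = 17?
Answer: -181614700980/85401297259 + 1864404*I*√226/85401297259 ≈ -2.1266 + 0.00032819*I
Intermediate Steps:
L(c) = -1152 + c² - 1012*c
b = -2046 (b = -3 - 2043 = -2046)
Z(s, G) = √(12 + G) (Z(s, G) = √((-18 - 1*(-30)) + G) = √((-18 + 30) + G) = √(12 + G))
(-365009 + L(533))/(Z(1790, b) + 292235) = (-365009 + (-1152 + 533² - 1012*533))/(√(12 - 2046) + 292235) = (-365009 + (-1152 + 284089 - 539396))/(√(-2034) + 292235) = (-365009 - 256459)/(3*I*√226 + 292235) = -621468/(292235 + 3*I*√226)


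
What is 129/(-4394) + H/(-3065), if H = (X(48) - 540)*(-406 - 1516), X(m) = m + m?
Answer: -3750094377/13467610 ≈ -278.45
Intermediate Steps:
X(m) = 2*m
H = 853368 (H = (2*48 - 540)*(-406 - 1516) = (96 - 540)*(-1922) = -444*(-1922) = 853368)
129/(-4394) + H/(-3065) = 129/(-4394) + 853368/(-3065) = 129*(-1/4394) + 853368*(-1/3065) = -129/4394 - 853368/3065 = -3750094377/13467610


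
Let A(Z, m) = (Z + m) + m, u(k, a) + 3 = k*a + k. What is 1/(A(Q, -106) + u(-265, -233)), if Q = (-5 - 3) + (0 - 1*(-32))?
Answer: 1/61289 ≈ 1.6316e-5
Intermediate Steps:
u(k, a) = -3 + k + a*k (u(k, a) = -3 + (k*a + k) = -3 + (a*k + k) = -3 + (k + a*k) = -3 + k + a*k)
Q = 24 (Q = -8 + (0 + 32) = -8 + 32 = 24)
A(Z, m) = Z + 2*m
1/(A(Q, -106) + u(-265, -233)) = 1/((24 + 2*(-106)) + (-3 - 265 - 233*(-265))) = 1/((24 - 212) + (-3 - 265 + 61745)) = 1/(-188 + 61477) = 1/61289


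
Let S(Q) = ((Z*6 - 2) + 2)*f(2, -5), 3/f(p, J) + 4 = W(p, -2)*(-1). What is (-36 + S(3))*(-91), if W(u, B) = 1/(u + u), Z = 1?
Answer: 62244/17 ≈ 3661.4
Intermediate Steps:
W(u, B) = 1/(2*u)
f(p, J) = 3/(-4 - 1/(2*p)) (f(p, J) = 3/(-4 + (1/(2*p))*(-1)) = 3/(-4 - 1/(2*p)))
S(Q) = -72/17 (S(Q) = ((1*6 - 2) + 2)*(-6*2/(1 + 8*2)) = ((6 - 2) + 2)*(-6*2/(1 + 16)) = (4 + 2)*(-6*2/17) = 6*(-6*2*1/17) = 6*(-12/17) = -72/17)
(-36 + S(3))*(-91) = (-36 - 72/17)*(-91) = -684/17*(-91) = 62244/17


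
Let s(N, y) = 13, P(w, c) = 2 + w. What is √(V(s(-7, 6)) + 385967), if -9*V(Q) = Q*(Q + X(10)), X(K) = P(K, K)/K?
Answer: 2*√21709490/15 ≈ 621.25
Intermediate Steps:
X(K) = (2 + K)/K
V(Q) = -Q*(6/5 + Q)/9 (V(Q) = -Q*(Q + (2 + 10)/10)/9 = -Q*(Q + (⅒)*12)/9 = -Q*(Q + 6/5)/9 = -Q*(6/5 + Q)/9)
√(V(s(-7, 6)) + 385967) = √(-1/45*13*(6 + 5*13) + 385967) = √(-1/45*13*(6 + 65) + 385967) = √(-1/45*13*71 + 385967) = √(-923/45 + 385967) = √(17367592/45) = 2*√21709490/15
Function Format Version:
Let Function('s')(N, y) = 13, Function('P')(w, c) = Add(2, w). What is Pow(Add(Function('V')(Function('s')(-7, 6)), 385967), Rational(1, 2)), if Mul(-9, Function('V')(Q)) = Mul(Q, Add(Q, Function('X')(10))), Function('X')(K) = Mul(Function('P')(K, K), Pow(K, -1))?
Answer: Mul(Rational(2, 15), Pow(21709490, Rational(1, 2))) ≈ 621.25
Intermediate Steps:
Function('X')(K) = Mul(Pow(K, -1), Add(2, K)) (Function('X')(K) = Mul(Add(2, K), Pow(K, -1)) = Mul(Pow(K, -1), Add(2, K)))
Function('V')(Q) = Mul(Rational(-1, 9), Q, Add(Rational(6, 5), Q)) (Function('V')(Q) = Mul(Rational(-1, 9), Mul(Q, Add(Q, Mul(Pow(10, -1), Add(2, 10))))) = Mul(Rational(-1, 9), Mul(Q, Add(Q, Mul(Rational(1, 10), 12)))) = Mul(Rational(-1, 9), Mul(Q, Add(Q, Rational(6, 5)))) = Mul(Rational(-1, 9), Mul(Q, Add(Rational(6, 5), Q))) = Mul(Rational(-1, 9), Q, Add(Rational(6, 5), Q)))
Pow(Add(Function('V')(Function('s')(-7, 6)), 385967), Rational(1, 2)) = Pow(Add(Mul(Rational(-1, 45), 13, Add(6, Mul(5, 13))), 385967), Rational(1, 2)) = Pow(Add(Mul(Rational(-1, 45), 13, Add(6, 65)), 385967), Rational(1, 2)) = Pow(Add(Mul(Rational(-1, 45), 13, 71), 385967), Rational(1, 2)) = Pow(Add(Rational(-923, 45), 385967), Rational(1, 2)) = Pow(Rational(17367592, 45), Rational(1, 2)) = Mul(Rational(2, 15), Pow(21709490, Rational(1, 2)))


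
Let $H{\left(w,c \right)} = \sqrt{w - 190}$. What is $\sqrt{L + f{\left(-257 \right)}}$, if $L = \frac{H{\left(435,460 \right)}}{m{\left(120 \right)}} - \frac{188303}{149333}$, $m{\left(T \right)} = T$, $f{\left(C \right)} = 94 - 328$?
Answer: $\frac{\sqrt{-18887042001330000 + 4683072426690 \sqrt{5}}}{8959980} \approx 15.334 i$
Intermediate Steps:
$f{\left(C \right)} = -234$
$H{\left(w,c \right)} = \sqrt{-190 + w}$
$L = - \frac{188303}{149333} + \frac{7 \sqrt{5}}{120}$ ($L = \frac{\sqrt{-190 + 435}}{120} - \frac{188303}{149333} = \sqrt{245} \cdot \frac{1}{120} - \frac{188303}{149333} = 7 \sqrt{5} \cdot \frac{1}{120} - \frac{188303}{149333} = \frac{7 \sqrt{5}}{120} - \frac{188303}{149333} = - \frac{188303}{149333} + \frac{7 \sqrt{5}}{120} \approx -1.1305$)
$\sqrt{L + f{\left(-257 \right)}} = \sqrt{\left(- \frac{188303}{149333} + \frac{7 \sqrt{5}}{120}\right) - 234} = \sqrt{- \frac{35132225}{149333} + \frac{7 \sqrt{5}}{120}}$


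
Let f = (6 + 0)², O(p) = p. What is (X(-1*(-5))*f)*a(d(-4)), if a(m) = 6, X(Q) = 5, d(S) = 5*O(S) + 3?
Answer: 1080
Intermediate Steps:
d(S) = 3 + 5*S (d(S) = 5*S + 3 = 3 + 5*S)
f = 36 (f = 6² = 36)
(X(-1*(-5))*f)*a(d(-4)) = (5*36)*6 = 180*6 = 1080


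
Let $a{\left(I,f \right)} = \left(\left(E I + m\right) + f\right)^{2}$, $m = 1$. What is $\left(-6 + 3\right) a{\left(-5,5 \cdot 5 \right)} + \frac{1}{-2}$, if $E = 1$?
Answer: $- \frac{2647}{2} \approx -1323.5$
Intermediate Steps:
$a{\left(I,f \right)} = \left(1 + I + f\right)^{2}$ ($a{\left(I,f \right)} = \left(\left(1 I + 1\right) + f\right)^{2} = \left(\left(I + 1\right) + f\right)^{2} = \left(\left(1 + I\right) + f\right)^{2} = \left(1 + I + f\right)^{2}$)
$\left(-6 + 3\right) a{\left(-5,5 \cdot 5 \right)} + \frac{1}{-2} = \left(-6 + 3\right) \left(1 - 5 + 5 \cdot 5\right)^{2} + \frac{1}{-2} = - 3 \left(1 - 5 + 25\right)^{2} - \frac{1}{2} = - 3 \cdot 21^{2} - \frac{1}{2} = \left(-3\right) 441 - \frac{1}{2} = -1323 - \frac{1}{2} = - \frac{2647}{2}$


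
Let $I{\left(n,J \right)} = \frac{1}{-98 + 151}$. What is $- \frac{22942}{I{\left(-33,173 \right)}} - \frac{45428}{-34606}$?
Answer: $- \frac{21039144864}{17303} \approx -1.2159 \cdot 10^{6}$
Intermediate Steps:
$I{\left(n,J \right)} = \frac{1}{53}$
$- \frac{22942}{I{\left(-33,173 \right)}} - \frac{45428}{-34606} = - 22942 \frac{1}{\frac{1}{53}} - \frac{45428}{-34606} = \left(-22942\right) 53 - - \frac{22714}{17303} = -1215926 + \frac{22714}{17303} = - \frac{21039144864}{17303}$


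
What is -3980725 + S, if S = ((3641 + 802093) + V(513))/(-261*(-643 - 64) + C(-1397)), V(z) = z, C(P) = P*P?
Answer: -8503369172353/2136136 ≈ -3.9807e+6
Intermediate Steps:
C(P) = P²
S = 806247/2136136 (S = ((3641 + 802093) + 513)/(-261*(-643 - 64) + (-1397)²) = (805734 + 513)/(-261*(-707) + 1951609) = 806247/(184527 + 1951609) = 806247/2136136 ≈ 0.37743)
-3980725 + S = -3980725 + 806247/2136136 = -8503369172353/2136136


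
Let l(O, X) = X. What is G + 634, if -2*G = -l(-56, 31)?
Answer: 1299/2 ≈ 649.50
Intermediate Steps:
G = 31/2 (G = -(-1)*31/2 = -½*(-31) = 31/2 ≈ 15.500)
G + 634 = 31/2 + 634 = 1299/2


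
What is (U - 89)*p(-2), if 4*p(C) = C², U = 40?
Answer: -49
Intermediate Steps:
p(C) = C²/4
(U - 89)*p(-2) = (40 - 89)*((¼)*(-2)²) = -49*4/4 = -49*1 = -49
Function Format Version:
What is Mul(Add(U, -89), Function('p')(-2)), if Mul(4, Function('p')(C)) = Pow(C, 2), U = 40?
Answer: -49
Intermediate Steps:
Function('p')(C) = Mul(Rational(1, 4), Pow(C, 2))
Mul(Add(U, -89), Function('p')(-2)) = Mul(Add(40, -89), Mul(Rational(1, 4), Pow(-2, 2))) = Mul(-49, Mul(Rational(1, 4), 4)) = Mul(-49, 1) = -49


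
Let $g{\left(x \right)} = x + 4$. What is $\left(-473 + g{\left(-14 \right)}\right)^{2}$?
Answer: $233289$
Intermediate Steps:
$g{\left(x \right)} = 4 + x$
$\left(-473 + g{\left(-14 \right)}\right)^{2} = \left(-473 + \left(4 - 14\right)\right)^{2} = \left(-473 - 10\right)^{2} = \left(-483\right)^{2} = 233289$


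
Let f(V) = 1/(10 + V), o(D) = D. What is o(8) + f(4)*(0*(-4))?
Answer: 8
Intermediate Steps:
o(8) + f(4)*(0*(-4)) = 8 + (0*(-4))/(10 + 4) = 8 + 0/14 = 8 + (1/14)*0 = 8 + 0 = 8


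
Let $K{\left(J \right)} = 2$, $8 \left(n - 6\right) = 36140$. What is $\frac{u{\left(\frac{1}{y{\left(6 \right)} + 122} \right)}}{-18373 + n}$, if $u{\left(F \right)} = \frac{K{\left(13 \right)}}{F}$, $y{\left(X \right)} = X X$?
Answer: $- \frac{632}{27699} \approx -0.022817$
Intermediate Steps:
$n = \frac{9047}{2}$ ($n = 6 + \frac{1}{8} \cdot 36140 = 6 + \frac{9035}{2} = \frac{9047}{2} \approx 4523.5$)
$y{\left(X \right)} = X^{2}$
$u{\left(F \right)} = \frac{2}{F}$
$\frac{u{\left(\frac{1}{y{\left(6 \right)} + 122} \right)}}{-18373 + n} = \frac{2 \frac{1}{\frac{1}{6^{2} + 122}}}{-18373 + \frac{9047}{2}} = \frac{2 \frac{1}{\frac{1}{36 + 122}}}{- \frac{27699}{2}} = \frac{2}{\frac{1}{158}} \left(- \frac{2}{27699}\right) = 2 \frac{1}{\frac{1}{158}} \left(- \frac{2}{27699}\right) = 2 \cdot 158 \left(- \frac{2}{27699}\right) = 316 \left(- \frac{2}{27699}\right) = - \frac{632}{27699}$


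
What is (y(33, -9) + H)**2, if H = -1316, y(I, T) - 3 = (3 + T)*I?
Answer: 2283121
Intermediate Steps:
y(I, T) = 3 + I*(3 + T) (y(I, T) = 3 + (3 + T)*I = 3 + I*(3 + T))
(y(33, -9) + H)**2 = ((3 + 3*33 + 33*(-9)) - 1316)**2 = ((3 + 99 - 297) - 1316)**2 = (-195 - 1316)**2 = (-1511)**2 = 2283121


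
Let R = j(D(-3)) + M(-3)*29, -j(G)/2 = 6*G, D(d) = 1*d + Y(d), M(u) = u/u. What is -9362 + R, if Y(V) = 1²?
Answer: -9309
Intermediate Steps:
Y(V) = 1
M(u) = 1
D(d) = 1 + d (D(d) = 1*d + 1 = d + 1 = 1 + d)
j(G) = -12*G
R = 53 (R = -12*(1 - 3) + 1*29 = -12*(-2) + 29 = 24 + 29 = 53)
-9362 + R = -9362 + 53 = -9309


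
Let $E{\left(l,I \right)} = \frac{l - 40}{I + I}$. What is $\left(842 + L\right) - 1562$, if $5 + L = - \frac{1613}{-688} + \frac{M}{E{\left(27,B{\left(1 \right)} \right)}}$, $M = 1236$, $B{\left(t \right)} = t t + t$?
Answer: $- \frac{9864903}{8944} \approx -1103.0$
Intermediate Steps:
$B{\left(t \right)} = t + t^{2}$ ($B{\left(t \right)} = t^{2} + t = t + t^{2}$)
$E{\left(l,I \right)} = \frac{-40 + l}{2 I}$
$L = - \frac{3425223}{8944}$ ($L = -5 + \left(- \frac{1613}{-688} + \frac{1236}{\frac{1}{2} \frac{1}{1 \left(1 + 1\right)} \left(-40 + 27\right)}\right) = -5 + \left(\left(-1613\right) \left(- \frac{1}{688}\right) + \frac{1236}{\frac{1}{2} \frac{1}{1 \cdot 2} \left(-13\right)}\right) = -5 + \left(\frac{1613}{688} + \frac{1236}{\frac{1}{2} \cdot \frac{1}{2} \left(-13\right)}\right) = -5 + \left(\frac{1613}{688} + \frac{1236}{- \frac{13}{4}}\right) = -5 + \left(\frac{1613}{688} + 1236 \left(- \frac{4}{13}\right)\right) = -5 + \left(\frac{1613}{688} - \frac{4944}{13}\right) = -5 - \frac{3380503}{8944} = - \frac{3425223}{8944} \approx -382.96$)
$\left(842 + L\right) - 1562 = \left(842 - \frac{3425223}{8944}\right) - 1562 = \frac{4105625}{8944} - 1562 = - \frac{9864903}{8944}$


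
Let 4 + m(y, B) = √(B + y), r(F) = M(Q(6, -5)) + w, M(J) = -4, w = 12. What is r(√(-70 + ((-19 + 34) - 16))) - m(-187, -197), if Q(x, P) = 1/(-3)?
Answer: 12 - 8*I*√6 ≈ 12.0 - 19.596*I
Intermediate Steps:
Q(x, P) = -⅓
r(F) = 8 (r(F) = -4 + 12 = 8)
m(y, B) = -4 + √(B + y)
r(√(-70 + ((-19 + 34) - 16))) - m(-187, -197) = 8 - (-4 + √(-197 - 187)) = 8 - (-4 + √(-384)) = 8 - (-4 + 8*I*√6) = 8 + (4 - 8*I*√6) = 12 - 8*I*√6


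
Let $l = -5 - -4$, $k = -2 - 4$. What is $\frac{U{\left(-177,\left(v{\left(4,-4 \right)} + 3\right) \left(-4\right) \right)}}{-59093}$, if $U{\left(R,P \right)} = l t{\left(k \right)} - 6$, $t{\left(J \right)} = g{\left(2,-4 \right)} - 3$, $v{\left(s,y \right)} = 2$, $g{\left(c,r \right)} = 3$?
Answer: $\frac{6}{59093} \approx 0.00010153$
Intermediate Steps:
$k = -6$
$t{\left(J \right)} = 0$ ($t{\left(J \right)} = 3 - 3 = 0$)
$l = -1$ ($l = -5 + 4 = -1$)
$U{\left(R,P \right)} = -6$ ($U{\left(R,P \right)} = \left(-1\right) 0 - 6 = 0 - 6 = -6$)
$\frac{U{\left(-177,\left(v{\left(4,-4 \right)} + 3\right) \left(-4\right) \right)}}{-59093} = - \frac{6}{-59093} = \left(-6\right) \left(- \frac{1}{59093}\right) = \frac{6}{59093}$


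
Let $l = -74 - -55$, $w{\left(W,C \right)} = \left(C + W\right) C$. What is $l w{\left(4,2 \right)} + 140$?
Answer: $-88$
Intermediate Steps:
$w{\left(W,C \right)} = C \left(C + W\right)$
$l = -19$ ($l = -74 + 55 = -19$)
$l w{\left(4,2 \right)} + 140 = - 19 \cdot 2 \left(2 + 4\right) + 140 = - 19 \cdot 2 \cdot 6 + 140 = \left(-19\right) 12 + 140 = -228 + 140 = -88$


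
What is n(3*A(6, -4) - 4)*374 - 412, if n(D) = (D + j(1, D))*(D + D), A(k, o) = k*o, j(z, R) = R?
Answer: 8640484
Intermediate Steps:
n(D) = 4*D² (n(D) = (D + D)*(D + D) = (2*D)*(2*D) = 4*D²)
n(3*A(6, -4) - 4)*374 - 412 = (4*(3*(6*(-4)) - 4)²)*374 - 412 = (4*(3*(-24) - 4)²)*374 - 412 = (4*(-72 - 4)²)*374 - 412 = (4*(-76)²)*374 - 412 = (4*5776)*374 - 412 = 23104*374 - 412 = 8640896 - 412 = 8640484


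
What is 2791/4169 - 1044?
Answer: -4349645/4169 ≈ -1043.3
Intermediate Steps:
2791/4169 - 1044 = -4349645/4169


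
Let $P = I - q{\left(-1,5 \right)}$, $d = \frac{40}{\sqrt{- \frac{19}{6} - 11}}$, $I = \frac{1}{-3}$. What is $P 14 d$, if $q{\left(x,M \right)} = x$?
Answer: $- \frac{224 i \sqrt{510}}{51} \approx - 99.189 i$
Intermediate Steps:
$I = - \frac{1}{3} \approx -0.33333$
$d = - \frac{8 i \sqrt{510}}{17}$ ($d = \frac{40}{\sqrt{\left(-19\right) \frac{1}{6} - 11}} = \frac{40}{\sqrt{- \frac{19}{6} - 11}} = \frac{40}{\sqrt{- \frac{85}{6}}} = \frac{40}{\frac{1}{6} i \sqrt{510}} = 40 \left(- \frac{i \sqrt{510}}{85}\right) = - \frac{8 i \sqrt{510}}{17} \approx - 10.627 i$)
$P = \frac{2}{3}$ ($P = - \frac{1}{3} - -1 = - \frac{1}{3} + 1 = \frac{2}{3} \approx 0.66667$)
$P 14 d = \frac{2}{3} \cdot 14 \left(- \frac{8 i \sqrt{510}}{17}\right) = \frac{28 \left(- \frac{8 i \sqrt{510}}{17}\right)}{3} = - \frac{224 i \sqrt{510}}{51}$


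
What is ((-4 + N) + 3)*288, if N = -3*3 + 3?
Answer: -2016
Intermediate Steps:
N = -6 (N = -9 + 3 = -6)
((-4 + N) + 3)*288 = ((-4 - 6) + 3)*288 = (-10 + 3)*288 = -7*288 = -2016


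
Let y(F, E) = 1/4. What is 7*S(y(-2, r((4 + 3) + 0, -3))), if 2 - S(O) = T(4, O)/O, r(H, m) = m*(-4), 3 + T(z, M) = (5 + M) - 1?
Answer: -21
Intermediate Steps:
T(z, M) = 1 + M (T(z, M) = -3 + ((5 + M) - 1) = -3 + (4 + M) = 1 + M)
r(H, m) = -4*m
y(F, E) = 1/4
S(O) = 2 - (1 + O)/O
7*S(y(-2, r((4 + 3) + 0, -3))) = 7*((-1 + 1/4)/(1/4)) = 7*(4*(-3/4)) = 7*(-3) = -21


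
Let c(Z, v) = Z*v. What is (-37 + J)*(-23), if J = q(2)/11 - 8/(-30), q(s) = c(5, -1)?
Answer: 141128/165 ≈ 855.32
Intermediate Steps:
q(s) = -5 (q(s) = 5*(-1) = -5)
J = -31/165 (J = -5/11 - 8/(-30) = -5*1/11 - 8*(-1/30) = -5/11 + 4/15 = -31/165 ≈ -0.18788)
(-37 + J)*(-23) = (-37 - 31/165)*(-23) = -6136/165*(-23) = 141128/165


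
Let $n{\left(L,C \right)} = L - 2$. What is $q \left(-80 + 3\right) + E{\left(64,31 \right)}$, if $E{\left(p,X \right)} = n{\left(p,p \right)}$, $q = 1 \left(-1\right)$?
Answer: $139$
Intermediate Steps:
$n{\left(L,C \right)} = -2 + L$
$q = -1$
$E{\left(p,X \right)} = -2 + p$
$q \left(-80 + 3\right) + E{\left(64,31 \right)} = - (-80 + 3) + \left(-2 + 64\right) = \left(-1\right) \left(-77\right) + 62 = 77 + 62 = 139$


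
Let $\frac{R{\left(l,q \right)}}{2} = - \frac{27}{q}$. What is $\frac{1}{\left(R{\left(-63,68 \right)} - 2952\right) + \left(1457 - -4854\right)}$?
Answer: $\frac{34}{114179} \approx 0.00029778$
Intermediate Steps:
$R{\left(l,q \right)} = - \frac{54}{q}$ ($R{\left(l,q \right)} = 2 \left(- \frac{27}{q}\right) = - \frac{54}{q}$)
$\frac{1}{\left(R{\left(-63,68 \right)} - 2952\right) + \left(1457 - -4854\right)} = \frac{1}{\left(- \frac{54}{68} - 2952\right) + \left(1457 - -4854\right)} = \frac{1}{\left(\left(-54\right) \frac{1}{68} - 2952\right) + \left(1457 + 4854\right)} = \frac{1}{\left(- \frac{27}{34} - 2952\right) + 6311} = \frac{1}{- \frac{100395}{34} + 6311} = \frac{1}{\frac{114179}{34}} = \frac{34}{114179}$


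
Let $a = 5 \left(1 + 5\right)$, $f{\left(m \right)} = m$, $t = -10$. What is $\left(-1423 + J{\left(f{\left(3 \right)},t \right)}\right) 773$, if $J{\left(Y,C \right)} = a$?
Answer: $-1076789$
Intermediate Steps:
$a = 30$ ($a = 5 \cdot 6 = 30$)
$J{\left(Y,C \right)} = 30$
$\left(-1423 + J{\left(f{\left(3 \right)},t \right)}\right) 773 = \left(-1423 + 30\right) 773 = \left(-1393\right) 773 = -1076789$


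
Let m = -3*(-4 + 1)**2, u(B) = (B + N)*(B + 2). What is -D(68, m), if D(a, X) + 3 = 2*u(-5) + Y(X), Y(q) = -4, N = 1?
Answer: -17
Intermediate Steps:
u(B) = (1 + B)*(2 + B) (u(B) = (B + 1)*(B + 2) = (1 + B)*(2 + B))
m = -27 (m = -3*(-3)**2 = -3*9 = -27)
D(a, X) = 17 (D(a, X) = -3 + (2*(2 + (-5)**2 + 3*(-5)) - 4) = -3 + (2*(2 + 25 - 15) - 4) = -3 + (2*12 - 4) = -3 + (24 - 4) = -3 + 20 = 17)
-D(68, m) = -1*17 = -17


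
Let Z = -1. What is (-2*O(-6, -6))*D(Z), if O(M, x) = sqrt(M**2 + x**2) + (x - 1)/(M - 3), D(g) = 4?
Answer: -56/9 - 48*sqrt(2) ≈ -74.104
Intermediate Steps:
O(M, x) = sqrt(M**2 + x**2) + (-1 + x)/(-3 + M)
(-2*O(-6, -6))*D(Z) = -2*(-1 - 6 - 3*sqrt((-6)**2 + (-6)**2) - 6*sqrt((-6)**2 + (-6)**2))/(-3 - 6)*4 = -2*(-1 - 6 - 3*sqrt(36 + 36) - 6*sqrt(36 + 36))/(-9)*4 = -(-2)*(-1 - 6 - 18*sqrt(2) - 36*sqrt(2))/9*4 = -(-2)*(-7 - 54*sqrt(2))/9*4 = -2*(7/9 + 6*sqrt(2))*4 = (-14/9 - 12*sqrt(2))*4 = -56/9 - 48*sqrt(2)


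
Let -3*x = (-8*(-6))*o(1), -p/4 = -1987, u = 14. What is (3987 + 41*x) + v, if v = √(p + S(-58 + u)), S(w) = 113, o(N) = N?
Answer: 3331 + √8061 ≈ 3420.8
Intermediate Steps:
p = 7948 (p = -4*(-1987) = 7948)
v = √8061 (v = √(7948 + 113) = √8061 ≈ 89.783)
x = -16 (x = -(-8*(-6))/3 = -16 ≈ -16.000)
(3987 + 41*x) + v = (3987 + 41*(-16)) + √8061 = (3987 - 656) + √8061 = 3331 + √8061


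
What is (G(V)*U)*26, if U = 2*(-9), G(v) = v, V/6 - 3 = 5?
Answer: -22464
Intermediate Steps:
V = 48 (V = 18 + 6*5 = 18 + 30 = 48)
U = -18
(G(V)*U)*26 = (48*(-18))*26 = -864*26 = -22464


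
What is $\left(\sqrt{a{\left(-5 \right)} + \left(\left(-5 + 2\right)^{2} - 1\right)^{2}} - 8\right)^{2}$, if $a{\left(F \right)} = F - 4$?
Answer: $\left(8 - \sqrt{55}\right)^{2} \approx 0.34082$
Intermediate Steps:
$a{\left(F \right)} = -4 + F$
$\left(\sqrt{a{\left(-5 \right)} + \left(\left(-5 + 2\right)^{2} - 1\right)^{2}} - 8\right)^{2} = \left(\sqrt{\left(-4 - 5\right) + \left(\left(-5 + 2\right)^{2} - 1\right)^{2}} - 8\right)^{2} = \left(\sqrt{-9 + \left(\left(-3\right)^{2} - 1\right)^{2}} - 8\right)^{2} = \left(\sqrt{-9 + \left(9 - 1\right)^{2}} - 8\right)^{2} = \left(\sqrt{-9 + 8^{2}} - 8\right)^{2} = \left(\sqrt{-9 + 64} - 8\right)^{2} = \left(\sqrt{55} - 8\right)^{2} = \left(-8 + \sqrt{55}\right)^{2}$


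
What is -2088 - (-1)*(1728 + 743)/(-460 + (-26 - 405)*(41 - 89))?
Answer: -42233593/20228 ≈ -2087.9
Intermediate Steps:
-2088 - (-1)*(1728 + 743)/(-460 + (-26 - 405)*(41 - 89)) = -2088 - (-1)*2471/(-460 - 431*(-48)) = -2088 - (-1)*2471/(-460 + 20688) = -2088 - (-1)*2471/20228 = -2088 - 1*(-2471/20228) = -2088 + 2471/20228 = -42233593/20228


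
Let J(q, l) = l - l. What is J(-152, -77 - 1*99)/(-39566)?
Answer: 0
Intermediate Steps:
J(q, l) = 0
J(-152, -77 - 1*99)/(-39566) = 0/(-39566) = 0*(-1/39566) = 0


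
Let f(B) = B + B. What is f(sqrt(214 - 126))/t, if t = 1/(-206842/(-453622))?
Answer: 413684*sqrt(22)/226811 ≈ 8.5549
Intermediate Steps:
f(B) = 2*B
t = 226811/103421 (t = 1/(-206842*(-1/453622)) = 1/(103421/226811) = 226811/103421 ≈ 2.1931)
f(sqrt(214 - 126))/t = (2*sqrt(214 - 126))/(226811/103421) = (2*sqrt(88))*(103421/226811) = (2*(2*sqrt(22)))*(103421/226811) = (4*sqrt(22))*(103421/226811) = 413684*sqrt(22)/226811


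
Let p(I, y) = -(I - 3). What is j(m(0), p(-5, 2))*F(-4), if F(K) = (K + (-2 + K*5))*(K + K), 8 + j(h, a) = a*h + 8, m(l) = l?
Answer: 0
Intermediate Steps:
p(I, y) = 3 - I (p(I, y) = -(-3 + I) = 3 - I)
j(h, a) = a*h (j(h, a) = -8 + (a*h + 8) = -8 + (8 + a*h) = a*h)
F(K) = 2*K*(-2 + 6*K) (F(K) = (K + (-2 + 5*K))*(2*K) = (-2 + 6*K)*(2*K) = 2*K*(-2 + 6*K))
j(m(0), p(-5, 2))*F(-4) = ((3 - 1*(-5))*0)*(4*(-4)*(-1 + 3*(-4))) = ((3 + 5)*0)*(4*(-4)*(-1 - 12)) = (8*0)*(4*(-4)*(-13)) = 0*208 = 0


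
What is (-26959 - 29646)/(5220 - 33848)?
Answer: 56605/28628 ≈ 1.9773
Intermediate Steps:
(-26959 - 29646)/(5220 - 33848) = -56605/(-28628) = -56605*(-1/28628) = 56605/28628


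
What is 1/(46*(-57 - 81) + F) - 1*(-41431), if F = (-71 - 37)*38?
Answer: 433036811/10452 ≈ 41431.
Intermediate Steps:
F = -4104 (F = -108*38 = -4104)
1/(46*(-57 - 81) + F) - 1*(-41431) = 1/(46*(-57 - 81) - 4104) - 1*(-41431) = 1/(46*(-138) - 4104) + 41431 = 1/(-6348 - 4104) + 41431 = 1/(-10452) + 41431 = -1/10452 + 41431 = 433036811/10452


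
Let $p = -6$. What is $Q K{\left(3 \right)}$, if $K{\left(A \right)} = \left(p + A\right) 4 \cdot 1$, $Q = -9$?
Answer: $108$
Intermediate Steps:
$K{\left(A \right)} = -24 + 4 A$ ($K{\left(A \right)} = \left(-6 + A\right) 4 \cdot 1 = \left(-6 + A\right) 4 = -24 + 4 A$)
$Q K{\left(3 \right)} = - 9 \left(-24 + 4 \cdot 3\right) = - 9 \left(-24 + 12\right) = \left(-9\right) \left(-12\right) = 108$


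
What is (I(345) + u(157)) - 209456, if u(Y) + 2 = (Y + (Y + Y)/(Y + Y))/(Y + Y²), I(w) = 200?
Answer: -32853505/157 ≈ -2.0926e+5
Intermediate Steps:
u(Y) = -2 + (1 + Y)/(Y + Y²) (u(Y) = -2 + (Y + (Y + Y)/(Y + Y))/(Y + Y²) = -2 + (Y + (2*Y)/((2*Y)))/(Y + Y²) = -2 + (Y + (2*Y)*(1/(2*Y)))/(Y + Y²) = -2 + (Y + 1)/(Y + Y²) = -2 + (1 + Y)/(Y + Y²))
(I(345) + u(157)) - 209456 = (200 + (-2 + 1/157)) - 209456 = (200 - 313/157) - 209456 = 31087/157 - 209456 = -32853505/157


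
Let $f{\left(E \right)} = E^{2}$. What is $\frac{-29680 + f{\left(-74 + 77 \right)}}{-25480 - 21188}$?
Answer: $\frac{29671}{46668} \approx 0.63579$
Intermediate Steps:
$\frac{-29680 + f{\left(-74 + 77 \right)}}{-25480 - 21188} = \frac{-29680 + \left(-74 + 77\right)^{2}}{-25480 - 21188} = \frac{-29680 + 3^{2}}{-46668} = \left(-29680 + 9\right) \left(- \frac{1}{46668}\right) = \left(-29671\right) \left(- \frac{1}{46668}\right) = \frac{29671}{46668}$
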